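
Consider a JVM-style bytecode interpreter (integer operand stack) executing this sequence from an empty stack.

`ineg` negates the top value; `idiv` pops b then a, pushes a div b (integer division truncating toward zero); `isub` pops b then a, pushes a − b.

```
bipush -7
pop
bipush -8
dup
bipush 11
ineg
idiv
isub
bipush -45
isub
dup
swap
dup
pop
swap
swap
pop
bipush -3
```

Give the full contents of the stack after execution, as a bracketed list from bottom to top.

bipush -7  : [-7]
pop        : []
bipush -8  : [-8]
dup        : [-8, -8]
bipush 11  : [-8, -8, 11]
ineg       : [-8, -8, -11]
idiv       : [-8, 0]
isub       : [-8]
bipush -45 : [-8, -45]
isub       : [37]
dup        : [37, 37]
swap       : [37, 37]
dup        : [37, 37, 37]
pop        : [37, 37]
swap       : [37, 37]
swap       : [37, 37]
pop        : [37]
bipush -3  : [37, -3]

[37, -3]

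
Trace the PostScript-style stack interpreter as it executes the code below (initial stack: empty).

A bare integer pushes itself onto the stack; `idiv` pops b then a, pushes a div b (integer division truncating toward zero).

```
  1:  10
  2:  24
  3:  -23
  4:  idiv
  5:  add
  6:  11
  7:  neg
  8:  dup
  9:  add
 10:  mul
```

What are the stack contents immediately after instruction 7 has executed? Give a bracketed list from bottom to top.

10    [10]
24    [10, 24]
-23   [10, 24, -23]
idiv  [10, -1]
add   [9]
11    [9, 11]
neg   [9, -11]

[9, -11]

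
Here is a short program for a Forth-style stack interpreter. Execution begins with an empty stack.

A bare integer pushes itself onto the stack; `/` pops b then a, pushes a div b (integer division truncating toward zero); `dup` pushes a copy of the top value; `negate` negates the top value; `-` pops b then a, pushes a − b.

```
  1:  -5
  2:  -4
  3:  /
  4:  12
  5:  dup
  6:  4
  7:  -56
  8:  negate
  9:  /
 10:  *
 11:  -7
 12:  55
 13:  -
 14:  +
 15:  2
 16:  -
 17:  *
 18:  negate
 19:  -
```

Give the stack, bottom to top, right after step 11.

[1, 12, 0, -7]

-5     -> [-5]
-4     -> [-5, -4]
/      -> [1]
12     -> [1, 12]
dup    -> [1, 12, 12]
4      -> [1, 12, 12, 4]
-56    -> [1, 12, 12, 4, -56]
negate -> [1, 12, 12, 4, 56]
/      -> [1, 12, 12, 0]
*      -> [1, 12, 0]
-7     -> [1, 12, 0, -7]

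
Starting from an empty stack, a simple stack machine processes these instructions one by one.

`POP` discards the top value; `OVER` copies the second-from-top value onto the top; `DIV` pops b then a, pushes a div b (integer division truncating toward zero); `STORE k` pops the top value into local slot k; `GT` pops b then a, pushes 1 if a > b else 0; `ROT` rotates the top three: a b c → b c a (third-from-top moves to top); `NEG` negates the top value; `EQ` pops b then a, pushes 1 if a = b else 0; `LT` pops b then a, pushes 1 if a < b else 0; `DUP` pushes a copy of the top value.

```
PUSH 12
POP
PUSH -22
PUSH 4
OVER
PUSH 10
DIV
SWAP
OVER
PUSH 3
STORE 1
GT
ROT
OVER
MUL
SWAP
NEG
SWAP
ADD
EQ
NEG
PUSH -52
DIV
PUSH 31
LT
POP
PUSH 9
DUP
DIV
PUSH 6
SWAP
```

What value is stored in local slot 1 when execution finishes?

PUSH 12  : 12
POP      : (empty)
PUSH -22 : -22
PUSH 4   : -22 4
OVER     : -22 4 -22
PUSH 10  : -22 4 -22 10
DIV      : -22 4 -2
SWAP     : -22 -2 4
OVER     : -22 -2 4 -2
PUSH 3   : -22 -2 4 -2 3
STORE 1  : -22 -2 4 -2
GT       : -22 -2 1
ROT      : -2 1 -22
OVER     : -2 1 -22 1
MUL      : -2 1 -22
SWAP     : -2 -22 1
NEG      : -2 -22 -1
SWAP     : -2 -1 -22
ADD      : -2 -23
EQ       : 0
NEG      : 0
PUSH -52 : 0 -52
DIV      : 0
PUSH 31  : 0 31
LT       : 1
POP      : (empty)
PUSH 9   : 9
DUP      : 9 9
DIV      : 1
PUSH 6   : 1 6
SWAP     : 6 1

3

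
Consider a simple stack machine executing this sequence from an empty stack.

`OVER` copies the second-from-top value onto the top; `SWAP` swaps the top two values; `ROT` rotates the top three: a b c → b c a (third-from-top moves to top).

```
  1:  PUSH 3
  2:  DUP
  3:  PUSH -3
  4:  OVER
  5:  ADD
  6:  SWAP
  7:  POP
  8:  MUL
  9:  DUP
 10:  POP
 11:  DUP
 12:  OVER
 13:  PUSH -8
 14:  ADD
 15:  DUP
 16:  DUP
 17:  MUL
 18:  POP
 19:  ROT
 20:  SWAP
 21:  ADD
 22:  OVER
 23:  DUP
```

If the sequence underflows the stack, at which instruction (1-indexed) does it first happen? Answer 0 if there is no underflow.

PUSH 3   3
DUP      3 3
PUSH -3  3 3 -3
OVER     3 3 -3 3
ADD      3 3 0
SWAP     3 0 3
POP      3 0
MUL      0
DUP      0 0
POP      0
DUP      0 0
OVER     0 0 0
PUSH -8  0 0 0 -8
ADD      0 0 -8
DUP      0 0 -8 -8
DUP      0 0 -8 -8 -8
MUL      0 0 -8 64
POP      0 0 -8
ROT      0 -8 0
SWAP     0 0 -8
ADD      0 -8
OVER     0 -8 0
DUP      0 -8 0 0

0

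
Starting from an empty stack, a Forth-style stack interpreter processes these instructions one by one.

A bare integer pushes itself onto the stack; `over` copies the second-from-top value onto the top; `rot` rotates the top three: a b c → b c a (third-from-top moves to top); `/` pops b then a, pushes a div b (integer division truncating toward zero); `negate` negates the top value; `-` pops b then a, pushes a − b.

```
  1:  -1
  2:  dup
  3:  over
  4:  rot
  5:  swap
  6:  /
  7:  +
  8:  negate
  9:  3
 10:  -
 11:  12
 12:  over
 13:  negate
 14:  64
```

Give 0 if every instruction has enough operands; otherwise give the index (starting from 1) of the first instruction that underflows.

-1     -> -1
dup    -> -1 -1
over   -> -1 -1 -1
rot    -> -1 -1 -1
swap   -> -1 -1 -1
/      -> -1 1
+      -> 0
negate -> 0
3      -> 0 3
-      -> -3
12     -> -3 12
over   -> -3 12 -3
negate -> -3 12 3
64     -> -3 12 3 64

0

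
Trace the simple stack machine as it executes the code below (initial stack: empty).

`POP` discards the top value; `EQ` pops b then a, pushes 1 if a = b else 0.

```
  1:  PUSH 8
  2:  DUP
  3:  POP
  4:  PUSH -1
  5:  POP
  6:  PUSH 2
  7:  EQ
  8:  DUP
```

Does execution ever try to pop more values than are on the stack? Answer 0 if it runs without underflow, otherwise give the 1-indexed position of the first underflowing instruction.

0

PUSH 8  : [8]
DUP     : [8, 8]
POP     : [8]
PUSH -1 : [8, -1]
POP     : [8]
PUSH 2  : [8, 2]
EQ      : [0]
DUP     : [0, 0]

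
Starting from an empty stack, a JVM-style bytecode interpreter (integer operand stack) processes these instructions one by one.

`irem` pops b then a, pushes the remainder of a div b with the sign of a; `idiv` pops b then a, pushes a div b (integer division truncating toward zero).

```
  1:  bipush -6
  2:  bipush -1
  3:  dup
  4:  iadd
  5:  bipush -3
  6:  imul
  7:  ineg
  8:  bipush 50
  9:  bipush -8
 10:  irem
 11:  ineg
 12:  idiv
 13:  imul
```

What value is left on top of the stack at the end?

bipush -6  -6
bipush -1  -6 -1
dup        -6 -1 -1
iadd       -6 -2
bipush -3  -6 -2 -3
imul       -6 6
ineg       -6 -6
bipush 50  -6 -6 50
bipush -8  -6 -6 50 -8
irem       -6 -6 2
ineg       -6 -6 -2
idiv       -6 3
imul       -18

-18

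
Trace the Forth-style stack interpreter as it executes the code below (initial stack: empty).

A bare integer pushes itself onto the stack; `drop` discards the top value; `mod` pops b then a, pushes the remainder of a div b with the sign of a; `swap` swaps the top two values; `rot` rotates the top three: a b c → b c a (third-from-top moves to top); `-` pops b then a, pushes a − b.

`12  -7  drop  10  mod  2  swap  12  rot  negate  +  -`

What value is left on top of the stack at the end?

-8

12     -> [12]
-7     -> [12, -7]
drop   -> [12]
10     -> [12, 10]
mod    -> [2]
2      -> [2, 2]
swap   -> [2, 2]
12     -> [2, 2, 12]
rot    -> [2, 12, 2]
negate -> [2, 12, -2]
+      -> [2, 10]
-      -> [-8]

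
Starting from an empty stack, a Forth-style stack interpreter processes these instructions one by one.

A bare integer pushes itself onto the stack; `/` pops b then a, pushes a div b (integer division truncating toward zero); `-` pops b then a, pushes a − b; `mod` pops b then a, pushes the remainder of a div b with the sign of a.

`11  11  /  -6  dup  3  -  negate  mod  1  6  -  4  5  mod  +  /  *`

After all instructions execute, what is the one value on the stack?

11     -> 11
11     -> 11 11
/      -> 1
-6     -> 1 -6
dup    -> 1 -6 -6
3      -> 1 -6 -6 3
-      -> 1 -6 -9
negate -> 1 -6 9
mod    -> 1 -6
1      -> 1 -6 1
6      -> 1 -6 1 6
-      -> 1 -6 -5
4      -> 1 -6 -5 4
5      -> 1 -6 -5 4 5
mod    -> 1 -6 -5 4
+      -> 1 -6 -1
/      -> 1 6
*      -> 6

6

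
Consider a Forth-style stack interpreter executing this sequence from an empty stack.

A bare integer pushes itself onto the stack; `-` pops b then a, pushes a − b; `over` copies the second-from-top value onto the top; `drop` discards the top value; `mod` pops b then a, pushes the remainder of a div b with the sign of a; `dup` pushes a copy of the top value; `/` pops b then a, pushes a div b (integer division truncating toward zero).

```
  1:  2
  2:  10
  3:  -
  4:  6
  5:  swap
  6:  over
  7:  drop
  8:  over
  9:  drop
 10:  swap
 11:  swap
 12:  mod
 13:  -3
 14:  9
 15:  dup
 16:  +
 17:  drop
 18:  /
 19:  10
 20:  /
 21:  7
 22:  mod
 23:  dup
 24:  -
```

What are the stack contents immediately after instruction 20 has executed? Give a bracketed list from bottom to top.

[0]

2    : 2
10   : 2 10
-    : -8
6    : -8 6
swap : 6 -8
over : 6 -8 6
drop : 6 -8
over : 6 -8 6
drop : 6 -8
swap : -8 6
swap : 6 -8
mod  : 6
-3   : 6 -3
9    : 6 -3 9
dup  : 6 -3 9 9
+    : 6 -3 18
drop : 6 -3
/    : -2
10   : -2 10
/    : 0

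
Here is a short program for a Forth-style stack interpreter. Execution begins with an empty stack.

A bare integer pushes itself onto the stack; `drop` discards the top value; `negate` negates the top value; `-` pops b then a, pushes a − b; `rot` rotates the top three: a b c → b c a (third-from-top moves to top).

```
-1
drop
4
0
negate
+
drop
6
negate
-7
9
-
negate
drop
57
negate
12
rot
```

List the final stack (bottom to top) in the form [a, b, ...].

-1     → -1
drop   → (empty)
4      → 4
0      → 4 0
negate → 4 0
+      → 4
drop   → (empty)
6      → 6
negate → -6
-7     → -6 -7
9      → -6 -7 9
-      → -6 -16
negate → -6 16
drop   → -6
57     → -6 57
negate → -6 -57
12     → -6 -57 12
rot    → -57 12 -6

[-57, 12, -6]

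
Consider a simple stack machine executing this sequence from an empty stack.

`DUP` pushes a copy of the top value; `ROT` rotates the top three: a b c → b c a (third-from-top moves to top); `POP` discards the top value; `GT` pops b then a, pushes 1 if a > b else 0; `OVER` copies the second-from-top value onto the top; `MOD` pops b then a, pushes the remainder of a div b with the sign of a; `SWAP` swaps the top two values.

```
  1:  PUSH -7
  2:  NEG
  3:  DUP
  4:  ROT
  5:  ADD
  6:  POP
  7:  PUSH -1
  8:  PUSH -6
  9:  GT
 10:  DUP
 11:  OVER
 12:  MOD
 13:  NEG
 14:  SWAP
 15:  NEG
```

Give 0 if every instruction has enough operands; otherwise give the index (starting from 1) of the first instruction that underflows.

PUSH -7 → -7
NEG     → 7
DUP     → 7 7
ROT  — needs 3 operands, stack has 2 → underflow

4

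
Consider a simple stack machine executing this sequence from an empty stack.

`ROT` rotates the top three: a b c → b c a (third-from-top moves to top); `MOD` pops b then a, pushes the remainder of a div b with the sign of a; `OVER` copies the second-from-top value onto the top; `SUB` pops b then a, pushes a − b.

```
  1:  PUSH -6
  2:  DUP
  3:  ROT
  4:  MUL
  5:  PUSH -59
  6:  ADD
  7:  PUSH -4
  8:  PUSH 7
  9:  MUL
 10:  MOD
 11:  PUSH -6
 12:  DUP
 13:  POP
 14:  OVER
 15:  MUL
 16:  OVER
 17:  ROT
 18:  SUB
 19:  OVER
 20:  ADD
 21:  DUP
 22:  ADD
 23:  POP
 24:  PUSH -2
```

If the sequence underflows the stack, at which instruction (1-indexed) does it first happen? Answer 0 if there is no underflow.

PUSH -6  -6
DUP      -6 -6
ROT  — needs 3 operands, stack has 2 → underflow

3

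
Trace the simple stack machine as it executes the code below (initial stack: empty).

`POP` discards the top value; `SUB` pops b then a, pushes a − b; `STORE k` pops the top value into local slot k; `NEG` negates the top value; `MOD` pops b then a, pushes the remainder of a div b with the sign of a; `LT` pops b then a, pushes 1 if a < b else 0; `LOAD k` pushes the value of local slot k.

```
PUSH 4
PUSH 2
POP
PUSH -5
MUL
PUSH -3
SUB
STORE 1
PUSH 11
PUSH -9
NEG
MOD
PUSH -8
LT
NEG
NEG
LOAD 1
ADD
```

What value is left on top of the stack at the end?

PUSH 4  : 4
PUSH 2  : 4 2
POP     : 4
PUSH -5 : 4 -5
MUL     : -20
PUSH -3 : -20 -3
SUB     : -17
STORE 1 : (empty)
PUSH 11 : 11
PUSH -9 : 11 -9
NEG     : 11 9
MOD     : 2
PUSH -8 : 2 -8
LT      : 0
NEG     : 0
NEG     : 0
LOAD 1  : 0 -17
ADD     : -17

-17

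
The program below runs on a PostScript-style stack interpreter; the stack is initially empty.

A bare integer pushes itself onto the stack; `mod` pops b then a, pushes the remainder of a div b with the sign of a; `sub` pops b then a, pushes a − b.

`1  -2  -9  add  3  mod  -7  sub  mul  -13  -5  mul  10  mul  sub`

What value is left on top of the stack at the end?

-645

1    [1]
-2   [1, -2]
-9   [1, -2, -9]
add  [1, -11]
3    [1, -11, 3]
mod  [1, -2]
-7   [1, -2, -7]
sub  [1, 5]
mul  [5]
-13  [5, -13]
-5   [5, -13, -5]
mul  [5, 65]
10   [5, 65, 10]
mul  [5, 650]
sub  [-645]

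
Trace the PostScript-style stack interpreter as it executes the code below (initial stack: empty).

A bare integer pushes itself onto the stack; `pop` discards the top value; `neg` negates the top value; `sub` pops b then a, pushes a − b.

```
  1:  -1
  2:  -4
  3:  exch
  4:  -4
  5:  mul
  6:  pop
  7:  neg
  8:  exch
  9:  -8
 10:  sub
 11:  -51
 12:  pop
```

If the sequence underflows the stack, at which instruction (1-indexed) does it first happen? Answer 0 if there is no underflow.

-1   -> -1
-4   -> -1 -4
exch -> -4 -1
-4   -> -4 -1 -4
mul  -> -4 4
pop  -> -4
neg  -> 4
exch  — needs 2 operands, stack has 1 → underflow

8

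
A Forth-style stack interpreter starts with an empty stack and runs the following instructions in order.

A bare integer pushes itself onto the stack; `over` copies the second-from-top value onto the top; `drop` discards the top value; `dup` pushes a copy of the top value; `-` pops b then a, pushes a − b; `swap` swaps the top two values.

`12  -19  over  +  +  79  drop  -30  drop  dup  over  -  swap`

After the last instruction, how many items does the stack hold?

12    12
-19   12 -19
over  12 -19 12
+     12 -7
+     5
79    5 79
drop  5
-30   5 -30
drop  5
dup   5 5
over  5 5 5
-     5 0
swap  0 5

2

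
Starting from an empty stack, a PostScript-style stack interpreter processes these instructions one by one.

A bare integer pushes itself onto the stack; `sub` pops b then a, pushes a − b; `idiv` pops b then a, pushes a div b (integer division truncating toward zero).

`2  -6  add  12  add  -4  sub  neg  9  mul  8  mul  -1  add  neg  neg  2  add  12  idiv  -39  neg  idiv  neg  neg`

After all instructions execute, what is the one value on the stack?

2    -> [2]
-6   -> [2, -6]
add  -> [-4]
12   -> [-4, 12]
add  -> [8]
-4   -> [8, -4]
sub  -> [12]
neg  -> [-12]
9    -> [-12, 9]
mul  -> [-108]
8    -> [-108, 8]
mul  -> [-864]
-1   -> [-864, -1]
add  -> [-865]
neg  -> [865]
neg  -> [-865]
2    -> [-865, 2]
add  -> [-863]
12   -> [-863, 12]
idiv -> [-71]
-39  -> [-71, -39]
neg  -> [-71, 39]
idiv -> [-1]
neg  -> [1]
neg  -> [-1]

-1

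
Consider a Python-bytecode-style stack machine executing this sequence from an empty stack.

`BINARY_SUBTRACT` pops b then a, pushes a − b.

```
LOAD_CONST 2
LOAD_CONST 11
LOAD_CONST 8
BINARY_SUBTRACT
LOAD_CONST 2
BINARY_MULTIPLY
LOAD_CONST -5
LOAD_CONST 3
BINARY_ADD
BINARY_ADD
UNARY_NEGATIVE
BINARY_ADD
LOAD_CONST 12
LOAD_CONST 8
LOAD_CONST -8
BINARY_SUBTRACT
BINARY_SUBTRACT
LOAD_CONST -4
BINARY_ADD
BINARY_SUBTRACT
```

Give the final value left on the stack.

LOAD_CONST 2    : 2
LOAD_CONST 11   : 2 11
LOAD_CONST 8    : 2 11 8
BINARY_SUBTRACT : 2 3
LOAD_CONST 2    : 2 3 2
BINARY_MULTIPLY : 2 6
LOAD_CONST -5   : 2 6 -5
LOAD_CONST 3    : 2 6 -5 3
BINARY_ADD      : 2 6 -2
BINARY_ADD      : 2 4
UNARY_NEGATIVE  : 2 -4
BINARY_ADD      : -2
LOAD_CONST 12   : -2 12
LOAD_CONST 8    : -2 12 8
LOAD_CONST -8   : -2 12 8 -8
BINARY_SUBTRACT : -2 12 16
BINARY_SUBTRACT : -2 -4
LOAD_CONST -4   : -2 -4 -4
BINARY_ADD      : -2 -8
BINARY_SUBTRACT : 6

6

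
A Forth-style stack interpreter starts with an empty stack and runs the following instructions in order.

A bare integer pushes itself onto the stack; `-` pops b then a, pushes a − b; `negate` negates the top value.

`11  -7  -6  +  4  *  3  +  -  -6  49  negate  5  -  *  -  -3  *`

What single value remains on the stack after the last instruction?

792

11     -> 11
-7     -> 11 -7
-6     -> 11 -7 -6
+      -> 11 -13
4      -> 11 -13 4
*      -> 11 -52
3      -> 11 -52 3
+      -> 11 -49
-      -> 60
-6     -> 60 -6
49     -> 60 -6 49
negate -> 60 -6 -49
5      -> 60 -6 -49 5
-      -> 60 -6 -54
*      -> 60 324
-      -> -264
-3     -> -264 -3
*      -> 792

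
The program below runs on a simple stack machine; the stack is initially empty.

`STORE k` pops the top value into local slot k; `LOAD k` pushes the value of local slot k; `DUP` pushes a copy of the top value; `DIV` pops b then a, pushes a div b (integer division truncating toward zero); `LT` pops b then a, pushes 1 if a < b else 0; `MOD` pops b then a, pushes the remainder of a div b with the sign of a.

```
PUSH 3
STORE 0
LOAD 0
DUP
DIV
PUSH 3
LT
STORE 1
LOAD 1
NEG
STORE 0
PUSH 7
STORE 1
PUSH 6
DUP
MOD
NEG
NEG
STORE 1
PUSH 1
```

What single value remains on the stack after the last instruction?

PUSH 3   [3]
STORE 0  []
LOAD 0   [3]
DUP      [3, 3]
DIV      [1]
PUSH 3   [1, 3]
LT       [1]
STORE 1  []
LOAD 1   [1]
NEG      [-1]
STORE 0  []
PUSH 7   [7]
STORE 1  []
PUSH 6   [6]
DUP      [6, 6]
MOD      [0]
NEG      [0]
NEG      [0]
STORE 1  []
PUSH 1   [1]

1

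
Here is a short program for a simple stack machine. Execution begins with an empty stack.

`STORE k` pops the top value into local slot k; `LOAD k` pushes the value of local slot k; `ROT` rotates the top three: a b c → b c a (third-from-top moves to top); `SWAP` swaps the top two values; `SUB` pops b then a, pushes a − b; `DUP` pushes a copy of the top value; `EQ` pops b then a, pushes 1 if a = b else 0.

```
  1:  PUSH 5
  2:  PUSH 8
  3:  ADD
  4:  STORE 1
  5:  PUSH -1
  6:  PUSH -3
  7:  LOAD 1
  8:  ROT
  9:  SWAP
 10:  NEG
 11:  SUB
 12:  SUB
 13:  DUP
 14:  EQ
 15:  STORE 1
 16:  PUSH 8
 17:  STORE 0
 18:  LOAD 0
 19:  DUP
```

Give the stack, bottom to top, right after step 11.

[-3, 12]

PUSH 5  → 5
PUSH 8  → 5 8
ADD     → 13
STORE 1 → (empty)
PUSH -1 → -1
PUSH -3 → -1 -3
LOAD 1  → -1 -3 13
ROT     → -3 13 -1
SWAP    → -3 -1 13
NEG     → -3 -1 -13
SUB     → -3 12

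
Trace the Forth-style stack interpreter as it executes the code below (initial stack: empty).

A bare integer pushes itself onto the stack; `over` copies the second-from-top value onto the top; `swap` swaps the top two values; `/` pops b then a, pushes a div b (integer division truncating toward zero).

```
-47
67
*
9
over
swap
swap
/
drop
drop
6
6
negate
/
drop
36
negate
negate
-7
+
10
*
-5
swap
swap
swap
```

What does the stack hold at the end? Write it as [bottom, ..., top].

-47     [-47]
67      [-47, 67]
*       [-3149]
9       [-3149, 9]
over    [-3149, 9, -3149]
swap    [-3149, -3149, 9]
swap    [-3149, 9, -3149]
/       [-3149, 0]
drop    [-3149]
drop    []
6       [6]
6       [6, 6]
negate  [6, -6]
/       [-1]
drop    []
36      [36]
negate  [-36]
negate  [36]
-7      [36, -7]
+       [29]
10      [29, 10]
*       [290]
-5      [290, -5]
swap    [-5, 290]
swap    [290, -5]
swap    [-5, 290]

[-5, 290]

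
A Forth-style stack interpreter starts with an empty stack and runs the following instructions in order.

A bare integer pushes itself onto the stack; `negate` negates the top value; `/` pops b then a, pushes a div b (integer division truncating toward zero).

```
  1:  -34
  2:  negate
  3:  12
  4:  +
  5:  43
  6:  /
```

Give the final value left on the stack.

1

-34    : [-34]
negate : [34]
12     : [34, 12]
+      : [46]
43     : [46, 43]
/      : [1]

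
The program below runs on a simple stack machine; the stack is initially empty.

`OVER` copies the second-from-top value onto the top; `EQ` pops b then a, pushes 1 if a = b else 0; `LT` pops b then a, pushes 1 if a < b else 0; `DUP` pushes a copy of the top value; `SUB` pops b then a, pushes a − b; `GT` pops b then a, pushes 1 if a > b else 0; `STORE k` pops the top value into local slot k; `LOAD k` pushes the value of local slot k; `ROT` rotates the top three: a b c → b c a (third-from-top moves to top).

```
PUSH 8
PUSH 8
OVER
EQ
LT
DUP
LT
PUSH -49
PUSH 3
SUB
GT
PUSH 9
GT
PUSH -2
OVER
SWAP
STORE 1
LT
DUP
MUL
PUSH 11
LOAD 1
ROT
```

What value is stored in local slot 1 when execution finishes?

-2

PUSH 8   : 8
PUSH 8   : 8 8
OVER     : 8 8 8
EQ       : 8 1
LT       : 0
DUP      : 0 0
LT       : 0
PUSH -49 : 0 -49
PUSH 3   : 0 -49 3
SUB      : 0 -52
GT       : 1
PUSH 9   : 1 9
GT       : 0
PUSH -2  : 0 -2
OVER     : 0 -2 0
SWAP     : 0 0 -2
STORE 1  : 0 0
LT       : 0
DUP      : 0 0
MUL      : 0
PUSH 11  : 0 11
LOAD 1   : 0 11 -2
ROT      : 11 -2 0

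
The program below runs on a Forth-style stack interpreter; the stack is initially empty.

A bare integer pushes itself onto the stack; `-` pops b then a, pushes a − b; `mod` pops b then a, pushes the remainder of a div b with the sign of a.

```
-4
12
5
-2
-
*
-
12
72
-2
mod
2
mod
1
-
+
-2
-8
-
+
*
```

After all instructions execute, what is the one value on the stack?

-1496

-4  : -4
12  : -4 12
5   : -4 12 5
-2  : -4 12 5 -2
-   : -4 12 7
*   : -4 84
-   : -88
12  : -88 12
72  : -88 12 72
-2  : -88 12 72 -2
mod : -88 12 0
2   : -88 12 0 2
mod : -88 12 0
1   : -88 12 0 1
-   : -88 12 -1
+   : -88 11
-2  : -88 11 -2
-8  : -88 11 -2 -8
-   : -88 11 6
+   : -88 17
*   : -1496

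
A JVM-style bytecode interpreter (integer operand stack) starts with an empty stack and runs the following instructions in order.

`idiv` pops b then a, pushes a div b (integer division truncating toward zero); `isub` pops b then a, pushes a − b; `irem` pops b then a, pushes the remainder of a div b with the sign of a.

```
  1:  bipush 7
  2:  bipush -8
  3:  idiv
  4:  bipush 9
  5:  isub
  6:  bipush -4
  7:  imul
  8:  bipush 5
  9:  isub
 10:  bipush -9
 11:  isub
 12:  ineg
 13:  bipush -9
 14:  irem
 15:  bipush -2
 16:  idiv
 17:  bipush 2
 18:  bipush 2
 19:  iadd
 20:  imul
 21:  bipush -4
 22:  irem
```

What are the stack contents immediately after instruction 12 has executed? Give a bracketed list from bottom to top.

bipush 7  -> [7]
bipush -8 -> [7, -8]
idiv      -> [0]
bipush 9  -> [0, 9]
isub      -> [-9]
bipush -4 -> [-9, -4]
imul      -> [36]
bipush 5  -> [36, 5]
isub      -> [31]
bipush -9 -> [31, -9]
isub      -> [40]
ineg      -> [-40]

[-40]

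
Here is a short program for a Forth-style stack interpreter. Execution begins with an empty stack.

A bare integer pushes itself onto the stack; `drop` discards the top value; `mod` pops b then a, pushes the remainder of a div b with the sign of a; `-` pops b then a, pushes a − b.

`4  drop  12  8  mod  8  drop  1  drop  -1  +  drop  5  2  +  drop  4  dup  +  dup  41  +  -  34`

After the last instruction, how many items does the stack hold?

4    : 4
drop : (empty)
12   : 12
8    : 12 8
mod  : 4
8    : 4 8
drop : 4
1    : 4 1
drop : 4
-1   : 4 -1
+    : 3
drop : (empty)
5    : 5
2    : 5 2
+    : 7
drop : (empty)
4    : 4
dup  : 4 4
+    : 8
dup  : 8 8
41   : 8 8 41
+    : 8 49
-    : -41
34   : -41 34

2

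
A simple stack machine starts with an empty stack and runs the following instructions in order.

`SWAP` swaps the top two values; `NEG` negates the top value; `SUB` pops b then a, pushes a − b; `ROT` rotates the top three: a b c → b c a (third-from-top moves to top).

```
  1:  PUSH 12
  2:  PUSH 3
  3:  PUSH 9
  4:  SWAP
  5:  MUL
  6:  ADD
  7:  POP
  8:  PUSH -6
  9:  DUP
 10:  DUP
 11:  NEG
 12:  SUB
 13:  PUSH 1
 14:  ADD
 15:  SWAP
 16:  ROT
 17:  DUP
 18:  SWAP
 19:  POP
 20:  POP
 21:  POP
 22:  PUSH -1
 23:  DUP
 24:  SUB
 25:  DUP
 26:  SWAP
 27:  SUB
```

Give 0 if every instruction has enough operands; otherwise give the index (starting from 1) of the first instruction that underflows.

16

PUSH 12  12
PUSH 3   12 3
PUSH 9   12 3 9
SWAP     12 9 3
MUL      12 27
ADD      39
POP      (empty)
PUSH -6  -6
DUP      -6 -6
DUP      -6 -6 -6
NEG      -6 -6 6
SUB      -6 -12
PUSH 1   -6 -12 1
ADD      -6 -11
SWAP     -11 -6
ROT  — needs 3 operands, stack has 2 → underflow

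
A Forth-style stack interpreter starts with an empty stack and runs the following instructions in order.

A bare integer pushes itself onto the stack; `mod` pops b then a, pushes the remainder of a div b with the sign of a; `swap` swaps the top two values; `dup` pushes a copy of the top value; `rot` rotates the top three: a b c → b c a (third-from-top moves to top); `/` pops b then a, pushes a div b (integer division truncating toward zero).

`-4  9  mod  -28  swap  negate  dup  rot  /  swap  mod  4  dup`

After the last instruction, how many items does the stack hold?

3

-4     -> -4
9      -> -4 9
mod    -> -4
-28    -> -4 -28
swap   -> -28 -4
negate -> -28 4
dup    -> -28 4 4
rot    -> 4 4 -28
/      -> 4 0
swap   -> 0 4
mod    -> 0
4      -> 0 4
dup    -> 0 4 4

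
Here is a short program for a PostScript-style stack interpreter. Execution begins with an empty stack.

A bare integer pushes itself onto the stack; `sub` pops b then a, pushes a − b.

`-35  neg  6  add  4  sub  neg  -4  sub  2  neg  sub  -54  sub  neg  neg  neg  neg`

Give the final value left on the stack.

-35 : -35
neg : 35
6   : 35 6
add : 41
4   : 41 4
sub : 37
neg : -37
-4  : -37 -4
sub : -33
2   : -33 2
neg : -33 -2
sub : -31
-54 : -31 -54
sub : 23
neg : -23
neg : 23
neg : -23
neg : 23

23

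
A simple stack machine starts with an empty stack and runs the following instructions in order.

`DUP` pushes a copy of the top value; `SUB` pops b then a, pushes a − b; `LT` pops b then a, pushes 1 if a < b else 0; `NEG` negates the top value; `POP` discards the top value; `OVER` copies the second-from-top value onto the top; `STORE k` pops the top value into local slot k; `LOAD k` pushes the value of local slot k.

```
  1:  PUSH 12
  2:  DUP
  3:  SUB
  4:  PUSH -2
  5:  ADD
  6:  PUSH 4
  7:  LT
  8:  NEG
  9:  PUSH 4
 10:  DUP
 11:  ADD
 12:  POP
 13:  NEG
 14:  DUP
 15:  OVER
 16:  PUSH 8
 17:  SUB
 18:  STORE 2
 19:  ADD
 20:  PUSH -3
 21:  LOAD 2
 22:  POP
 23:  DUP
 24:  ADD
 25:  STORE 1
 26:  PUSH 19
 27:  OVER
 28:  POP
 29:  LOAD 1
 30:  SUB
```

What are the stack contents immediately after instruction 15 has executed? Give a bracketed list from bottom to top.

[1, 1, 1]

PUSH 12  [12]
DUP      [12, 12]
SUB      [0]
PUSH -2  [0, -2]
ADD      [-2]
PUSH 4   [-2, 4]
LT       [1]
NEG      [-1]
PUSH 4   [-1, 4]
DUP      [-1, 4, 4]
ADD      [-1, 8]
POP      [-1]
NEG      [1]
DUP      [1, 1]
OVER     [1, 1, 1]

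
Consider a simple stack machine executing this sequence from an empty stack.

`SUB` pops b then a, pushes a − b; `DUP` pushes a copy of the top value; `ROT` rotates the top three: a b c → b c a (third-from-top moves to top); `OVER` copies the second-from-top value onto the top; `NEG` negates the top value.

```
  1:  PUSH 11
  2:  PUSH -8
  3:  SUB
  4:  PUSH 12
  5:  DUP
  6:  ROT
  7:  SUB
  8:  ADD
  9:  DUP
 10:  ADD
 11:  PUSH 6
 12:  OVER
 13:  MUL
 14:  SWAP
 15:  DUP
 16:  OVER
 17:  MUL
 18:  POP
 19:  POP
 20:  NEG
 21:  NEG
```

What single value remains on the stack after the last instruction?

60

PUSH 11 → [11]
PUSH -8 → [11, -8]
SUB     → [19]
PUSH 12 → [19, 12]
DUP     → [19, 12, 12]
ROT     → [12, 12, 19]
SUB     → [12, -7]
ADD     → [5]
DUP     → [5, 5]
ADD     → [10]
PUSH 6  → [10, 6]
OVER    → [10, 6, 10]
MUL     → [10, 60]
SWAP    → [60, 10]
DUP     → [60, 10, 10]
OVER    → [60, 10, 10, 10]
MUL     → [60, 10, 100]
POP     → [60, 10]
POP     → [60]
NEG     → [-60]
NEG     → [60]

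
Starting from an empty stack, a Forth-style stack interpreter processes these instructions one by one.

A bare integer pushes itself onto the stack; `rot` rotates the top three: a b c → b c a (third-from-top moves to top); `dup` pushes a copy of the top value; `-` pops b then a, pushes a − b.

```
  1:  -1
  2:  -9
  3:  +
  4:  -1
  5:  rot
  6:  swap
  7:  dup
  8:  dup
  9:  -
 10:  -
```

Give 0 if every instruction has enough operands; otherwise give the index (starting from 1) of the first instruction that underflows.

5

-1  [-1]
-9  [-1, -9]
+   [-10]
-1  [-10, -1]
rot  — needs 3 operands, stack has 2 → underflow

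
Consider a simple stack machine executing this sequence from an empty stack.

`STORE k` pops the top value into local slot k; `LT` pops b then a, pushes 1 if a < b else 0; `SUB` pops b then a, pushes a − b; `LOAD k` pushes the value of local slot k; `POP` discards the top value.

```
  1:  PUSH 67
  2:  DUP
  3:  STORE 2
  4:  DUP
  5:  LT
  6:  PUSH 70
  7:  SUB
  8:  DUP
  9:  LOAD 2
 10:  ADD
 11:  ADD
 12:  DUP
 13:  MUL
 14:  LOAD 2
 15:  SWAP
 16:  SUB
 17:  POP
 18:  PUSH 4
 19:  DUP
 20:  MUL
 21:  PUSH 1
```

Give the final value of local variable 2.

PUSH 67 -> 67
DUP     -> 67 67
STORE 2 -> 67
DUP     -> 67 67
LT      -> 0
PUSH 70 -> 0 70
SUB     -> -70
DUP     -> -70 -70
LOAD 2  -> -70 -70 67
ADD     -> -70 -3
ADD     -> -73
DUP     -> -73 -73
MUL     -> 5329
LOAD 2  -> 5329 67
SWAP    -> 67 5329
SUB     -> -5262
POP     -> (empty)
PUSH 4  -> 4
DUP     -> 4 4
MUL     -> 16
PUSH 1  -> 16 1

67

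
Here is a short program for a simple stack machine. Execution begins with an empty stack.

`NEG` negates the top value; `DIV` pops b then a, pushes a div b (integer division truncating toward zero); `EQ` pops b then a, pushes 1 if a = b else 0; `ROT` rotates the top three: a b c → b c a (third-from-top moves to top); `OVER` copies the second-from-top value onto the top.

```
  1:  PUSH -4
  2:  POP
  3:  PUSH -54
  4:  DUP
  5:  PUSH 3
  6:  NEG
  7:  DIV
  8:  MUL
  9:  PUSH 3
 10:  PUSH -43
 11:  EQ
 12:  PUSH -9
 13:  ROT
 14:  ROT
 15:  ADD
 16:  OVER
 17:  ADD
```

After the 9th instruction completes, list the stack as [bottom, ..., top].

PUSH -4  : [-4]
POP      : []
PUSH -54 : [-54]
DUP      : [-54, -54]
PUSH 3   : [-54, -54, 3]
NEG      : [-54, -54, -3]
DIV      : [-54, 18]
MUL      : [-972]
PUSH 3   : [-972, 3]

[-972, 3]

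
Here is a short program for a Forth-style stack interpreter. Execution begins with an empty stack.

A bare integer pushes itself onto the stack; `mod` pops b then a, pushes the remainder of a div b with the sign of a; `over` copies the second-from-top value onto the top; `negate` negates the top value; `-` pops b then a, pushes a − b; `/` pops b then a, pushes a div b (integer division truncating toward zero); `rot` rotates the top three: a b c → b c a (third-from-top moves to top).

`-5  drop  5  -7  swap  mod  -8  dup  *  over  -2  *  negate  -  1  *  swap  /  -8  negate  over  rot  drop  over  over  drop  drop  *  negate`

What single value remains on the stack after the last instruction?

272

-5     -> [-5]
drop   -> []
5      -> [5]
-7     -> [5, -7]
swap   -> [-7, 5]
mod    -> [-2]
-8     -> [-2, -8]
dup    -> [-2, -8, -8]
*      -> [-2, 64]
over   -> [-2, 64, -2]
-2     -> [-2, 64, -2, -2]
*      -> [-2, 64, 4]
negate -> [-2, 64, -4]
-      -> [-2, 68]
1      -> [-2, 68, 1]
*      -> [-2, 68]
swap   -> [68, -2]
/      -> [-34]
-8     -> [-34, -8]
negate -> [-34, 8]
over   -> [-34, 8, -34]
rot    -> [8, -34, -34]
drop   -> [8, -34]
over   -> [8, -34, 8]
over   -> [8, -34, 8, -34]
drop   -> [8, -34, 8]
drop   -> [8, -34]
*      -> [-272]
negate -> [272]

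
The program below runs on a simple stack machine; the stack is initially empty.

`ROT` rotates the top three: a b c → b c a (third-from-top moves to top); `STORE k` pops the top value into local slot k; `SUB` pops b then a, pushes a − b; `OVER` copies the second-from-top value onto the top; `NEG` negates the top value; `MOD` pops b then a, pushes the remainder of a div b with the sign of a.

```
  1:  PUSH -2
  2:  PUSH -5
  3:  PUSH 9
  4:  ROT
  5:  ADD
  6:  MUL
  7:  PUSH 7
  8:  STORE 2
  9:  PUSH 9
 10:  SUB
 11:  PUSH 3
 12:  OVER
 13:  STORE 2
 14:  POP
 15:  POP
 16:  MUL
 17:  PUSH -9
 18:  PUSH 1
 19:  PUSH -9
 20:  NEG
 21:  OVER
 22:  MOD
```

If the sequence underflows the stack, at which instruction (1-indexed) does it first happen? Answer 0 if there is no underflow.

PUSH -2 -> [-2]
PUSH -5 -> [-2, -5]
PUSH 9  -> [-2, -5, 9]
ROT     -> [-5, 9, -2]
ADD     -> [-5, 7]
MUL     -> [-35]
PUSH 7  -> [-35, 7]
STORE 2 -> [-35]
PUSH 9  -> [-35, 9]
SUB     -> [-44]
PUSH 3  -> [-44, 3]
OVER    -> [-44, 3, -44]
STORE 2 -> [-44, 3]
POP     -> [-44]
POP     -> []
MUL  — needs 2 operands, stack has 0 → underflow

16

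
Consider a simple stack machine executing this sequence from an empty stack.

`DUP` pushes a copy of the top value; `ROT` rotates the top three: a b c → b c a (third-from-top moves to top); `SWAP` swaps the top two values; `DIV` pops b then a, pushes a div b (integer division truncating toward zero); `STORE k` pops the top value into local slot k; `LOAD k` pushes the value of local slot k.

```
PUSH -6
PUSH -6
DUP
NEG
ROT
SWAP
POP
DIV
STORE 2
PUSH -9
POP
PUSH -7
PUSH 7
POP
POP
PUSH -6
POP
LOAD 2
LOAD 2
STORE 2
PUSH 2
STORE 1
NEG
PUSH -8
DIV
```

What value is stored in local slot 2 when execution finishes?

PUSH -6 → [-6]
PUSH -6 → [-6, -6]
DUP     → [-6, -6, -6]
NEG     → [-6, -6, 6]
ROT     → [-6, 6, -6]
SWAP    → [-6, -6, 6]
POP     → [-6, -6]
DIV     → [1]
STORE 2 → []
PUSH -9 → [-9]
POP     → []
PUSH -7 → [-7]
PUSH 7  → [-7, 7]
POP     → [-7]
POP     → []
PUSH -6 → [-6]
POP     → []
LOAD 2  → [1]
LOAD 2  → [1, 1]
STORE 2 → [1]
PUSH 2  → [1, 2]
STORE 1 → [1]
NEG     → [-1]
PUSH -8 → [-1, -8]
DIV     → [0]

1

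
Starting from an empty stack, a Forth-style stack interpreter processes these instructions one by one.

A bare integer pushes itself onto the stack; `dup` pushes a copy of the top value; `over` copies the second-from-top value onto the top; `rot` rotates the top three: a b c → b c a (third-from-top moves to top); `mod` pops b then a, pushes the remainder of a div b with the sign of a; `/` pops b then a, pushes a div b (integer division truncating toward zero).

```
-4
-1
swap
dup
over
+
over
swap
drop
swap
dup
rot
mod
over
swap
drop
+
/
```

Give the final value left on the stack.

0

-4    [-4]
-1    [-4, -1]
swap  [-1, -4]
dup   [-1, -4, -4]
over  [-1, -4, -4, -4]
+     [-1, -4, -8]
over  [-1, -4, -8, -4]
swap  [-1, -4, -4, -8]
drop  [-1, -4, -4]
swap  [-1, -4, -4]
dup   [-1, -4, -4, -4]
rot   [-1, -4, -4, -4]
mod   [-1, -4, 0]
over  [-1, -4, 0, -4]
swap  [-1, -4, -4, 0]
drop  [-1, -4, -4]
+     [-1, -8]
/     [0]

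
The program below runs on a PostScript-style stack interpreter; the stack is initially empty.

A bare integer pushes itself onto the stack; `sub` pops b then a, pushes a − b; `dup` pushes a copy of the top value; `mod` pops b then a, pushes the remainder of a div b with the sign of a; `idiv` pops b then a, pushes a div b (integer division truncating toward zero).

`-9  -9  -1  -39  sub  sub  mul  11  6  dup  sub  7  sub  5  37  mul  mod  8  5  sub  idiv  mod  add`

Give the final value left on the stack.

-9    [-9]
-9    [-9, -9]
-1    [-9, -9, -1]
-39   [-9, -9, -1, -39]
sub   [-9, -9, 38]
sub   [-9, -47]
mul   [423]
11    [423, 11]
6     [423, 11, 6]
dup   [423, 11, 6, 6]
sub   [423, 11, 0]
7     [423, 11, 0, 7]
sub   [423, 11, -7]
5     [423, 11, -7, 5]
37    [423, 11, -7, 5, 37]
mul   [423, 11, -7, 185]
mod   [423, 11, -7]
8     [423, 11, -7, 8]
5     [423, 11, -7, 8, 5]
sub   [423, 11, -7, 3]
idiv  [423, 11, -2]
mod   [423, 1]
add   [424]

424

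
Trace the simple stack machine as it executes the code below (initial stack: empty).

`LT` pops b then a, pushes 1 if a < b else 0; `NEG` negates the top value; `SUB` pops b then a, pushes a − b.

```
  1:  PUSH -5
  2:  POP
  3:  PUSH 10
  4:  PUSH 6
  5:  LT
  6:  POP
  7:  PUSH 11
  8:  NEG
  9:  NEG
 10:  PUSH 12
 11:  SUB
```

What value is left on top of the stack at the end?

PUSH -5 -> -5
POP     -> (empty)
PUSH 10 -> 10
PUSH 6  -> 10 6
LT      -> 0
POP     -> (empty)
PUSH 11 -> 11
NEG     -> -11
NEG     -> 11
PUSH 12 -> 11 12
SUB     -> -1

-1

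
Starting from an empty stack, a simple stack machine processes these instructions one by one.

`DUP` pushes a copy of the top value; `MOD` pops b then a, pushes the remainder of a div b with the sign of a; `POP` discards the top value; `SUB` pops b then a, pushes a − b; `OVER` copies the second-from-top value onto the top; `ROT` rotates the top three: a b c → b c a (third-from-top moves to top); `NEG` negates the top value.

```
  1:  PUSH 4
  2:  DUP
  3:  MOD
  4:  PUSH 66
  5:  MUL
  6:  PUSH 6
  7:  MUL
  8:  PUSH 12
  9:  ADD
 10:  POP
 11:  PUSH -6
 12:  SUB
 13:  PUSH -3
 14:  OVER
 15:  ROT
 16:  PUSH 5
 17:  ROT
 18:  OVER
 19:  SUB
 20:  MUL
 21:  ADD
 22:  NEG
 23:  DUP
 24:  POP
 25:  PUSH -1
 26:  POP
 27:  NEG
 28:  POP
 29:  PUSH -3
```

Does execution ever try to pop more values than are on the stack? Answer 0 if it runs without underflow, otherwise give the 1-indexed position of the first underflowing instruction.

12

PUSH 4   [4]
DUP      [4, 4]
MOD      [0]
PUSH 66  [0, 66]
MUL      [0]
PUSH 6   [0, 6]
MUL      [0]
PUSH 12  [0, 12]
ADD      [12]
POP      []
PUSH -6  [-6]
SUB  — needs 2 operands, stack has 1 → underflow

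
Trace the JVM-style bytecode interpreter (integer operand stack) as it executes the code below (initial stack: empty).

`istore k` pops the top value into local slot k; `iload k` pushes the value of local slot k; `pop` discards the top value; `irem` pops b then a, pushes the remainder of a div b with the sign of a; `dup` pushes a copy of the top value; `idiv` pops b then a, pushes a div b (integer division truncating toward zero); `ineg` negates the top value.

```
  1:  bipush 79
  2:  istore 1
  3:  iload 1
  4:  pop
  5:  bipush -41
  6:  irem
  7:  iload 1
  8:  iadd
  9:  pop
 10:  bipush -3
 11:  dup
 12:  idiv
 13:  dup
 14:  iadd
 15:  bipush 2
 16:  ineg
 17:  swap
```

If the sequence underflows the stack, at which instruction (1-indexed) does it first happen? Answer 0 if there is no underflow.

6

bipush 79  : [79]
istore 1   : []
iload 1    : [79]
pop        : []
bipush -41 : [-41]
irem  — needs 2 operands, stack has 1 → underflow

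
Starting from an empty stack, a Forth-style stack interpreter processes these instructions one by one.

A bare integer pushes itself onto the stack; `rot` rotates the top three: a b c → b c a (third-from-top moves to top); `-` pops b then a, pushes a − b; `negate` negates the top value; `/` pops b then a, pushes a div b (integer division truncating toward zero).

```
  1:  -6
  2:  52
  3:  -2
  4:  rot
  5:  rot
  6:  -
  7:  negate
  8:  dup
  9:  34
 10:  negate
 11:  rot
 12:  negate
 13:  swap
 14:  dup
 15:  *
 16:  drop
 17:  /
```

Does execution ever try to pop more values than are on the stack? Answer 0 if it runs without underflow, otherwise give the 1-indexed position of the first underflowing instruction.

0

-6     -> [-6]
52     -> [-6, 52]
-2     -> [-6, 52, -2]
rot    -> [52, -2, -6]
rot    -> [-2, -6, 52]
-      -> [-2, -58]
negate -> [-2, 58]
dup    -> [-2, 58, 58]
34     -> [-2, 58, 58, 34]
negate -> [-2, 58, 58, -34]
rot    -> [-2, 58, -34, 58]
negate -> [-2, 58, -34, -58]
swap   -> [-2, 58, -58, -34]
dup    -> [-2, 58, -58, -34, -34]
*      -> [-2, 58, -58, 1156]
drop   -> [-2, 58, -58]
/      -> [-2, -1]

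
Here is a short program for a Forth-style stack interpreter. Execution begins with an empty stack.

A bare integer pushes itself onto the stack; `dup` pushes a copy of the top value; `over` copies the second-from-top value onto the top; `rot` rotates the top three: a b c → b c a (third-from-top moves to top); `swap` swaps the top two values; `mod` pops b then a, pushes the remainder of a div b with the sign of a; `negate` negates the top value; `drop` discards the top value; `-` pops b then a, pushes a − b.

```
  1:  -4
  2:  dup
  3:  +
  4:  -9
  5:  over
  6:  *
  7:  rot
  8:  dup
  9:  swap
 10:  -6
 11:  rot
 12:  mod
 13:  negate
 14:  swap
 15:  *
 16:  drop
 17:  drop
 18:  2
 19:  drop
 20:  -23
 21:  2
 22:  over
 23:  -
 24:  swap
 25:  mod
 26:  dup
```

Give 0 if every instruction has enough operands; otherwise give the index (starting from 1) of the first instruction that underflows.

7

-4   → -4
dup  → -4 -4
+    → -8
-9   → -8 -9
over → -8 -9 -8
*    → -8 72
rot  — needs 3 operands, stack has 2 → underflow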